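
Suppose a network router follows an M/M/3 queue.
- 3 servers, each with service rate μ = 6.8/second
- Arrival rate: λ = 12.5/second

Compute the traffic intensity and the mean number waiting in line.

Traffic intensity: ρ = λ/(cμ) = 12.5/(3×6.8) = 0.6127
Since ρ = 0.6127 < 1, system is stable.
Offered load a = λ/μ = cρ = 12.5/6.8 = 1.8382
P₀ = [ Σₙ₌₀^2 aⁿ/n! + a^3/(3!(1-ρ)) ]⁻¹
Σ = a^0/0! + a^1/1! + a^2/2! = 1.0000 + 1.8382 + 1.6896 = 4.5278
a^3/(3!(1-ρ)) = 6.21160/(6 × 0.387255) = 2.6733
P₀ = 1/(4.5278 + 2.6733) = 0.1389
Lq = P₀·a^3·ρ / (3!(1-ρ)²) = 0.1389 × 6.2116 × 0.6127 / (6 × 0.1500) = 0.5874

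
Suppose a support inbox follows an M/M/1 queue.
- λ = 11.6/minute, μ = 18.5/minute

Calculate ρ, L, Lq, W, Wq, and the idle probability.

Step 1: ρ = λ/μ = 11.6/18.5 = 0.6270
Step 2: L = λ/(μ-λ) = 11.6/6.90 = 1.6812
Step 3: Lq = λ²/(μ(μ-λ)) = 134.56/(18.5×6.90) = 1.0541
Step 4: W = 1/(μ-λ) = 1/6.90 = 0.14493
Step 5: Wq = λ/(μ(μ-λ)) = 11.6/(18.5×6.90) = 0.09087
Step 6: P(0) = 1-ρ = 0.3730
Verify: L = λW = 11.6×0.14493 = 1.6812 ✔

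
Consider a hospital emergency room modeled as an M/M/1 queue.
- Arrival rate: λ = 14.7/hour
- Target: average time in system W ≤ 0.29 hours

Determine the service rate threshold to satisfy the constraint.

For M/M/1: W = 1/(μ-λ)
Need W ≤ 0.29, so 1/(μ-λ) ≤ 0.29
μ - λ ≥ 1/0.29 = 3.4483
μ ≥ 14.7 + 3.4483 = 18.1483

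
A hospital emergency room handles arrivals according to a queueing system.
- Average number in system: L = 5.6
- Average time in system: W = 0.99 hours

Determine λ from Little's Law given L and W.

Little's Law: L = λW, so λ = L/W
λ = 5.6/0.99 = 5.6566 patients/hour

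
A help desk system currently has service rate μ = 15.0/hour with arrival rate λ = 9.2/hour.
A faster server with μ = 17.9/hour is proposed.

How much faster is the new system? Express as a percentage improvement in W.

System 1: ρ₁ = 9.2/15.0 = 0.6133, W₁ = 1/(15.0-9.2) = 0.17241
System 2: ρ₂ = 9.2/17.9 = 0.5140, W₂ = 1/(17.9-9.2) = 0.11494
Improvement: (W₁-W₂)/W₁ = (0.17241-0.11494)/0.17241 = 33.33%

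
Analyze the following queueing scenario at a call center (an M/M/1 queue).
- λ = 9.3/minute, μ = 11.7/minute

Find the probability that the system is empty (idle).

ρ = λ/μ = 9.3/11.7 = 0.7949
P(0) = 1 - ρ = 1 - 0.7949 = 0.2051
The server is idle 20.51% of the time.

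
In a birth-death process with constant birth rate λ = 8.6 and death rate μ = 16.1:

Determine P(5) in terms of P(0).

For constant rates: P(n)/P(0) = (λ/μ)^n
P(5)/P(0) = (8.6/16.1)^5 = 0.53416^5 = 0.04349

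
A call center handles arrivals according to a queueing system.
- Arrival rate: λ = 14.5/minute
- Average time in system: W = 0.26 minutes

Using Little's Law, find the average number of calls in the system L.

Little's Law: L = λW
L = 14.5 × 0.26 = 3.7700 calls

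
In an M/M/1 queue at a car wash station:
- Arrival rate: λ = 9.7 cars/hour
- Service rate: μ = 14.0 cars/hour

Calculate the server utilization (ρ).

Server utilization: ρ = λ/μ
ρ = 9.7/14.0 = 0.6929
The server is busy 69.29% of the time.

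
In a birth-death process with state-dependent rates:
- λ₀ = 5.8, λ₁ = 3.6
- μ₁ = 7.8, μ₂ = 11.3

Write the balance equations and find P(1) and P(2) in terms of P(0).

Balance equations:
State 0: λ₀P₀ = μ₁P₁ → P₁ = (λ₀/μ₁)P₀ = (5.8/7.8)P₀ = 0.7436P₀
State 1: P₂ = (λ₀λ₁)/(μ₁μ₂)P₀ = (5.8×3.6)/(7.8×11.3)P₀ = 0.2369P₀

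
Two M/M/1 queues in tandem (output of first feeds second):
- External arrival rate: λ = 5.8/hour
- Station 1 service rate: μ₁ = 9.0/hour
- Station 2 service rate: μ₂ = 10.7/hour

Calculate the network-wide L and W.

By Jackson's theorem, each station behaves as independent M/M/1.
Station 1: ρ₁ = 5.8/9.0 = 0.6444, L₁ = ρ₁/(1-ρ₁) = λ/(μ₁-λ) = 5.8/3.20 = 1.8125
Station 2: ρ₂ = 5.8/10.7 = 0.5421, L₂ = ρ₂/(1-ρ₂) = λ/(μ₂-λ) = 5.8/4.90 = 1.1837
Total: L = L₁ + L₂ = 1.8125 + 1.1837 = 2.9962
W = L/λ = 2.9962/5.8 = 0.5166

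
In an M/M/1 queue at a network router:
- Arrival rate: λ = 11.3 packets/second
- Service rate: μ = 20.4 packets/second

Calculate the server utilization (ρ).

Server utilization: ρ = λ/μ
ρ = 11.3/20.4 = 0.5539
The server is busy 55.39% of the time.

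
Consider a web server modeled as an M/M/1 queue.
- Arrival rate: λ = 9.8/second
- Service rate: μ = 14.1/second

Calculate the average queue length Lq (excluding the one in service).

ρ = λ/μ = 9.8/14.1 = 0.6950
For M/M/1: Lq = λ²/(μ(μ-λ))
Lq = 96.04/(14.1 × 4.30)
Lq = 1.5840 requests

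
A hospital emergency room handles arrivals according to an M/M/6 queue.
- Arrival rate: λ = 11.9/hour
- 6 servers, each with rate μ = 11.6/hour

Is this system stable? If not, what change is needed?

Stability requires ρ = λ/(cμ) < 1
ρ = 11.9/(6 × 11.6) = 11.9/69.60 = 0.1710
Since 0.1710 < 1, the system is STABLE.
The servers are busy 17.10% of the time.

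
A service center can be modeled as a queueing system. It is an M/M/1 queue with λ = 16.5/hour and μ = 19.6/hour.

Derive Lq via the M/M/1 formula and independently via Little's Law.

Method 1 (direct): Lq = λ²/(μ(μ-λ)) = 272.25/(19.6 × 3.10) = 4.4807

Method 2 (Little's Law):
W = 1/(μ-λ) = 1/3.10 = 0.32258
Wq = W - 1/μ = 0.32258 - 0.051020 = 0.27156
Lq = λWq = 16.5 × 0.27156 = 4.4807 ✔ (matches Method 1)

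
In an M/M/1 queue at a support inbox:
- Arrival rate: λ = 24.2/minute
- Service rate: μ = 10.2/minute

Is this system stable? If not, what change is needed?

Stability requires ρ = λ/(cμ) < 1
ρ = 24.2/(1 × 10.2) = 24.2/10.20 = 2.3725
Since 2.3725 ≥ 1, the system is UNSTABLE.
Queue grows without bound. Need μ > λ = 24.2.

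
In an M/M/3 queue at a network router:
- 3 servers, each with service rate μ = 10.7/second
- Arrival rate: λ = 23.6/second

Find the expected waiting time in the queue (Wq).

Traffic intensity: ρ = λ/(cμ) = 23.6/(3×10.7) = 0.7352
Since ρ = 0.7352 < 1, system is stable.
Offered load a = λ/μ = cρ = 23.6/10.7 = 2.2056
P₀ = [ Σₙ₌₀^2 aⁿ/n! + a^3/(3!(1-ρ)) ]⁻¹
Σ = a^0/0! + a^1/1! + a^2/2! = 1.0000 + 2.2056 + 2.4324 = 5.6380
a^3/(3!(1-ρ)) = 10.72963/(6 × 0.2647975) = 6.7534
P₀ = 1/(5.6380 + 6.7534) = 0.08070
Lq = P₀·a^3·ρ / (3!(1-ρ)²) = 0.080702 × 10.7296 × 0.73520 / (6 × 0.070118) = 1.5132
Wq = Lq/λ = 1.5132/23.6 = 0.06412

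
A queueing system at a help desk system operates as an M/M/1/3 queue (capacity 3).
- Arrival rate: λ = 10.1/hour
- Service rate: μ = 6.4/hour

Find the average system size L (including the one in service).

ρ = λ/μ = 10.1/6.4 = 1.57812
P₀ = (1-ρ)/(1-ρ^(K+1)) = (1-1.57812)/(1-1.57812^4) = -0.5781/-5.2024 = 0.1111
P_K = P₀×ρ^K = 0.11113 × 1.57812^3 = 0.11113 × 3.9302 = 0.4368
L = ρ[1 - (K+1)ρ^K + Kρ^(K+1)] / [(1-ρ)(1-ρ^(K+1))]
L = 1.57812 × (1 - 4×3.93025 + 3×6.20240) / ((1 - 1.57812) × (1 - 6.20240)) = 2.0391 tickets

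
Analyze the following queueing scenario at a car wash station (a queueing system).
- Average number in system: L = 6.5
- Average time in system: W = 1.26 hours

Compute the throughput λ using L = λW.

Little's Law: L = λW, so λ = L/W
λ = 6.5/1.26 = 5.1587 cars/hour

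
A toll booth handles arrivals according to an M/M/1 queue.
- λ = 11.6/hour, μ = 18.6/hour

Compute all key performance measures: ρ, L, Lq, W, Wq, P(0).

Step 1: ρ = λ/μ = 11.6/18.6 = 0.6237
Step 2: L = λ/(μ-λ) = 11.6/7.00 = 1.6571
Step 3: Lq = λ²/(μ(μ-λ)) = 134.56/(18.6×7.00) = 1.0335
Step 4: W = 1/(μ-λ) = 1/7.00 = 0.142857
Step 5: Wq = λ/(μ(μ-λ)) = 11.6/(18.6×7.00) = 0.08909
Step 6: P(0) = 1-ρ = 0.3763
Verify: L = λW = 11.6×0.142857 = 1.6571 ✔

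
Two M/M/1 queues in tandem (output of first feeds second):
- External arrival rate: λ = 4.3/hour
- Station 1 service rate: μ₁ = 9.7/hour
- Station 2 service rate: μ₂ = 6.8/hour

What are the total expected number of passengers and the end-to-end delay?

By Jackson's theorem, each station behaves as independent M/M/1.
Station 1: ρ₁ = 4.3/9.7 = 0.4433, L₁ = ρ₁/(1-ρ₁) = λ/(μ₁-λ) = 4.3/5.40 = 0.7963
Station 2: ρ₂ = 4.3/6.8 = 0.6324, L₂ = ρ₂/(1-ρ₂) = λ/(μ₂-λ) = 4.3/2.50 = 1.7200
Total: L = L₁ + L₂ = 0.7963 + 1.7200 = 2.5163
W = L/λ = 2.5163/4.3 = 0.5852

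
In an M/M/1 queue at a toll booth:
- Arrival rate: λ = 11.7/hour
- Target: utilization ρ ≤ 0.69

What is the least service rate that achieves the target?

ρ = λ/μ, so μ = λ/ρ
μ ≥ 11.7/0.69 = 16.9565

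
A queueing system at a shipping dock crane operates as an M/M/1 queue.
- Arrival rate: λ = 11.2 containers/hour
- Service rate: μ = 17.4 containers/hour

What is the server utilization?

Server utilization: ρ = λ/μ
ρ = 11.2/17.4 = 0.6437
The server is busy 64.37% of the time.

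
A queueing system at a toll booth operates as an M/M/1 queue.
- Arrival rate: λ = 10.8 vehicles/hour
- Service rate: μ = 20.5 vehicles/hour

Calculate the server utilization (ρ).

Server utilization: ρ = λ/μ
ρ = 10.8/20.5 = 0.5268
The server is busy 52.68% of the time.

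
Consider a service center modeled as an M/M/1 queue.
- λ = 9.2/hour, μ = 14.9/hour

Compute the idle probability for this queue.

ρ = λ/μ = 9.2/14.9 = 0.6174
P(0) = 1 - ρ = 1 - 0.6174 = 0.3826
The server is idle 38.26% of the time.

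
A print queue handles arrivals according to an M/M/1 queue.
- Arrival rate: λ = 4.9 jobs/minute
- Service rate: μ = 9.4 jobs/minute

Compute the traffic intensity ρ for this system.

Server utilization: ρ = λ/μ
ρ = 4.9/9.4 = 0.5213
The server is busy 52.13% of the time.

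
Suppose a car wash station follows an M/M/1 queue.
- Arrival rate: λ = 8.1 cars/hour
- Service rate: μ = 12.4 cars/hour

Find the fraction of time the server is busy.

Server utilization: ρ = λ/μ
ρ = 8.1/12.4 = 0.6532
The server is busy 65.32% of the time.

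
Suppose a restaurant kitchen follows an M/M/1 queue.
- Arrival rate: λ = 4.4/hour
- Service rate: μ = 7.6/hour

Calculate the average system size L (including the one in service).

ρ = λ/μ = 4.4/7.6 = 0.5789
For M/M/1: L = λ/(μ-λ)
L = 4.4/(7.6-4.4) = 4.4/3.20
L = 1.3750 orders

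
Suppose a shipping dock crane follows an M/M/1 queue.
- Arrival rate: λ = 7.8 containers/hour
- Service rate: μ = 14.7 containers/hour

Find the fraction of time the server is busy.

Server utilization: ρ = λ/μ
ρ = 7.8/14.7 = 0.5306
The server is busy 53.06% of the time.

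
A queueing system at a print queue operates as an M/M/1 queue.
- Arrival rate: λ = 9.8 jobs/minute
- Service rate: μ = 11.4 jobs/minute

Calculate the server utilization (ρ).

Server utilization: ρ = λ/μ
ρ = 9.8/11.4 = 0.8596
The server is busy 85.96% of the time.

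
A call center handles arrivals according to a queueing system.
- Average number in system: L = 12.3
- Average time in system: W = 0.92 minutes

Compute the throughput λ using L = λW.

Little's Law: L = λW, so λ = L/W
λ = 12.3/0.92 = 13.3696 calls/minute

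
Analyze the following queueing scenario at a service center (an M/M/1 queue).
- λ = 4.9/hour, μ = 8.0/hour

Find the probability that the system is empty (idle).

ρ = λ/μ = 4.9/8.0 = 0.6125
P(0) = 1 - ρ = 1 - 0.6125 = 0.3875
The server is idle 38.75% of the time.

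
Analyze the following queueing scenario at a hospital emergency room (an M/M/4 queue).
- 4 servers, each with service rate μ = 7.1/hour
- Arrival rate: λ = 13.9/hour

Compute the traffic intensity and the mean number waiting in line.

Traffic intensity: ρ = λ/(cμ) = 13.9/(4×7.1) = 0.4894
Since ρ = 0.4894 < 1, system is stable.
Offered load a = λ/μ = cρ = 13.9/7.1 = 1.9577
P₀ = [ Σₙ₌₀^3 aⁿ/n! + a^4/(4!(1-ρ)) ]⁻¹
Σ = a^0/0! + a^1/1! + a^2/2! + a^3/3! = 1.0000 + 1.9577 + 1.9164 + 1.2506 = 6.1247
a^4/(4!(1-ρ)) = 14.6901/(24 × 0.51056) = 1.1989
P₀ = 1/(6.1247 + 1.1989) = 0.1365
Lq = P₀·a^4·ρ / (4!(1-ρ)²) = 0.13655 × 14.6901 × 0.48944 / (24 × 0.26067) = 0.1569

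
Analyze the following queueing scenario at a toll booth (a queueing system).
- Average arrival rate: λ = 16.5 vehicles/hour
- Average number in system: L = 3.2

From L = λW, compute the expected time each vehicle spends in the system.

Little's Law: L = λW, so W = L/λ
W = 3.2/16.5 = 0.1939 hours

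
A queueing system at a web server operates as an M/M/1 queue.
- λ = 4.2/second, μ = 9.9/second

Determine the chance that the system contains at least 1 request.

ρ = λ/μ = 4.2/9.9 = 0.4242
P(N ≥ n) = ρⁿ
P(N ≥ 1) = 0.4242^1
P(N ≥ 1) = 0.4242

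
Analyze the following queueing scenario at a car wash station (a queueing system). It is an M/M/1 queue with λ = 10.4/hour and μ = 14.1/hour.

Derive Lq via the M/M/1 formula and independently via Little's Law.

Method 1 (direct): Lq = λ²/(μ(μ-λ)) = 108.16/(14.1 × 3.70) = 2.0732

Method 2 (Little's Law):
W = 1/(μ-λ) = 1/3.70 = 0.27027
Wq = W - 1/μ = 0.27027 - 0.070922 = 0.19935
Lq = λWq = 10.4 × 0.19935 = 2.0732 ✔ (matches Method 1)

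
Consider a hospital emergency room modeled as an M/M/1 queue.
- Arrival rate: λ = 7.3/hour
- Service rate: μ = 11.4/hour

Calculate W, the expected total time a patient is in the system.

First, compute utilization: ρ = λ/μ = 7.3/11.4 = 0.6404
For M/M/1: W = 1/(μ-λ)
W = 1/(11.4-7.3) = 1/4.10
W = 0.2439 hours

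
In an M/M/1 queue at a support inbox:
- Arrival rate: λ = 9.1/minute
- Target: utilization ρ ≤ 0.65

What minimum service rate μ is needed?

ρ = λ/μ, so μ = λ/ρ
μ ≥ 9.1/0.65 = 14.0000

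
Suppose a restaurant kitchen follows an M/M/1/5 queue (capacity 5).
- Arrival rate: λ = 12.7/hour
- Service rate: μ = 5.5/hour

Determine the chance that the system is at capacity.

ρ = λ/μ = 12.7/5.5 = 2.30909
P₀ = (1-ρ)/(1-ρ^(K+1)) = (1-2.30909)/(1-2.30909^6) = -1.3091/-150.5811 = 0.008694
P_K = P₀×ρ^K = 0.008694 × 2.30909^5 = 0.008694 × 65.6454 = 0.5707
Blocking probability = 57.07%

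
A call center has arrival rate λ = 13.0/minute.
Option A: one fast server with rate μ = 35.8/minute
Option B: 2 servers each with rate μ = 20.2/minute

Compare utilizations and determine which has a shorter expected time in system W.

Option A: single server μ = 35.8 (M/M/1)
  ρ_A = 13.0/35.8 = 0.3631
  W_A = 1/(μ-λ) = 1/(35.8-13.0) = 1/22.80 = 0.04386

Option B: 2 servers μ = 20.2 (M/M/2)
  ρ_B = λ/(cμ) = 13.0/(2×20.2) = 0.3218
  Offered load a = λ/μ = cρ = 13.0/20.2 = 0.6436
  P₀ = [ Σₙ₌₀^1 aⁿ/n! + a^2/(2!(1-ρ)) ]⁻¹
  Σ = a^0/0! + a^1/1! = 1.0000 + 0.6436 = 1.6436
  a^2/(2!(1-ρ)) = 0.41418/(2 × 0.67822) = 0.3053
  P₀ = 1/(1.6436 + 0.3053) = 0.5131
  Lq = P₀·a^2·ρ / (2!(1-ρ)²) = 0.51311 × 0.41418 × 0.32178 / (2 × 0.45998) = 0.07433
  Wq_B = Lq/λ = 0.07433/13.0 = 0.005718
  W_B = Wq_B + 1/μ = 0.005718 + 0.04950 = 0.05522

Since W_A = 0.04386 < W_B = 0.05522, Option A (single fast server) has the shorter time in system.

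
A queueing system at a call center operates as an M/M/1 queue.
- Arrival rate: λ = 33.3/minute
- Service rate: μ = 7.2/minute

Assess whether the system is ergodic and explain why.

Stability requires ρ = λ/(cμ) < 1
ρ = 33.3/(1 × 7.2) = 33.3/7.20 = 4.6250
Since 4.6250 ≥ 1, the system is UNSTABLE.
Queue grows without bound. Need μ > λ = 33.3.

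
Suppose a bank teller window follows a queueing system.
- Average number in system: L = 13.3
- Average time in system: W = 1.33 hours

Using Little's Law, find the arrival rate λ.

Little's Law: L = λW, so λ = L/W
λ = 13.3/1.33 = 10.0000 transactions/hour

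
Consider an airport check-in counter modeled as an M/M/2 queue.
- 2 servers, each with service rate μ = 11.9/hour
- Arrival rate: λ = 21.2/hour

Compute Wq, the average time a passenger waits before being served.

Traffic intensity: ρ = λ/(cμ) = 21.2/(2×11.9) = 0.8908
Since ρ = 0.8908 < 1, system is stable.
Offered load a = λ/μ = cρ = 21.2/11.9 = 1.7815
P₀ = [ Σₙ₌₀^1 aⁿ/n! + a^2/(2!(1-ρ)) ]⁻¹
Σ = a^0/0! + a^1/1! = 1.0000 + 1.7815 = 2.7815
a^2/(2!(1-ρ)) = 3.17379/(2 × 0.109244) = 14.5262
P₀ = 1/(2.7815 + 14.5262) = 0.05778
Lq = P₀·a^2·ρ / (2!(1-ρ)²) = 0.0577778 × 3.17379 × 0.890756 / (2 × 0.0119342) = 6.8434
Wq = Lq/λ = 6.8434/21.2 = 0.3228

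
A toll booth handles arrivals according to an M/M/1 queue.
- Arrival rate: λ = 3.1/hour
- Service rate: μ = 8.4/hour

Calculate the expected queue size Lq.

ρ = λ/μ = 3.1/8.4 = 0.3690
For M/M/1: Lq = λ²/(μ(μ-λ))
Lq = 9.61/(8.4 × 5.30)
Lq = 0.2159 vehicles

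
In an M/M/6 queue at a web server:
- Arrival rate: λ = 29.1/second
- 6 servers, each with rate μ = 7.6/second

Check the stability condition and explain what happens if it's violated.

Stability requires ρ = λ/(cμ) < 1
ρ = 29.1/(6 × 7.6) = 29.1/45.60 = 0.6382
Since 0.6382 < 1, the system is STABLE.
The servers are busy 63.82% of the time.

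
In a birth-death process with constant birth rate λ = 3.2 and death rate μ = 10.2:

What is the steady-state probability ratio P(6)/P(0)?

For constant rates: P(n)/P(0) = (λ/μ)^n
P(6)/P(0) = (3.2/10.2)^6 = 0.31373^6 = 0.0009535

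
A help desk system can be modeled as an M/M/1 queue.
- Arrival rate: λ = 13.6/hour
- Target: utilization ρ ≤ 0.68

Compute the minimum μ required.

ρ = λ/μ, so μ = λ/ρ
μ ≥ 13.6/0.68 = 20.0000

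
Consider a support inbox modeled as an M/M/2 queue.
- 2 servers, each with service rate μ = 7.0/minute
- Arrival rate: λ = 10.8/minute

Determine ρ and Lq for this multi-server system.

Traffic intensity: ρ = λ/(cμ) = 10.8/(2×7.0) = 0.7714
Since ρ = 0.7714 < 1, system is stable.
Offered load a = λ/μ = cρ = 10.8/7.0 = 1.5429
P₀ = [ Σₙ₌₀^1 aⁿ/n! + a^2/(2!(1-ρ)) ]⁻¹
Σ = a^0/0! + a^1/1! = 1.0000 + 1.5429 = 2.5429
a^2/(2!(1-ρ)) = 2.380408/(2 × 0.2285714) = 5.2071
P₀ = 1/(2.5429 + 5.2071) = 0.1290
Lq = P₀·a^2·ρ / (2!(1-ρ)²) = 0.12903 × 2.3804 × 0.77143 / (2 × 0.052245) = 2.2676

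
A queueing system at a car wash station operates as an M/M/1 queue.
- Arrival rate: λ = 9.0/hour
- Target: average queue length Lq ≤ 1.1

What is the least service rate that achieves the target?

For M/M/1: Lq = λ²/(μ(μ-λ))
Need Lq ≤ 1.1, i.e. μ(μ-λ) ≥ λ²/1.1
μ² - 9.0μ - 81.00/1.1 ≥ 0  →  μ² - 9.0μ - 73.636364 ≥ 0
Quadratic formula (positive root): μ = [λ + √(λ² + 4×73.636364)]/2
Discriminant: 81.00 + 4×73.636364 = 375.5455, √375.5455 = 19.3790
μ ≥ (9.0 + 19.3790)/2 = 14.1895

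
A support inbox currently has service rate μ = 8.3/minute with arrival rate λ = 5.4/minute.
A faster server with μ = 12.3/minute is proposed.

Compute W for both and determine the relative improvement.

System 1: ρ₁ = 5.4/8.3 = 0.6506, W₁ = 1/(8.3-5.4) = 0.34483
System 2: ρ₂ = 5.4/12.3 = 0.4390, W₂ = 1/(12.3-5.4) = 0.14493
Improvement: (W₁-W₂)/W₁ = (0.34483-0.14493)/0.34483 = 57.97%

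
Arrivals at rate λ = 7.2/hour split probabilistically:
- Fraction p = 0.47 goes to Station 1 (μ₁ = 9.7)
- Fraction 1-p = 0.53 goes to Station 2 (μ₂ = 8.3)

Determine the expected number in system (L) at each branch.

Effective rates: λ₁ = 7.2×0.47 = 3.384, λ₂ = 7.2×0.53 = 3.816
Station 1: ρ₁ = 3.384/9.7 = 0.34887, L₁ = ρ₁/(1-ρ₁) = 0.34887/(1-0.34887) = 0.5358
Station 2: ρ₂ = 3.816/8.3 = 0.45976, L₂ = ρ₂/(1-ρ₂) = 0.45976/(1-0.45976) = 0.8510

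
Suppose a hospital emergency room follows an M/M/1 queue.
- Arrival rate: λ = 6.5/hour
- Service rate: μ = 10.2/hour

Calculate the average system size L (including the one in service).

ρ = λ/μ = 6.5/10.2 = 0.6373
For M/M/1: L = λ/(μ-λ)
L = 6.5/(10.2-6.5) = 6.5/3.70
L = 1.7568 patients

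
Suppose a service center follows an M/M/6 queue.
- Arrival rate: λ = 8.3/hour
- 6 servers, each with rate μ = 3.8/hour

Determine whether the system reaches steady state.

Stability requires ρ = λ/(cμ) < 1
ρ = 8.3/(6 × 3.8) = 8.3/22.80 = 0.3640
Since 0.3640 < 1, the system is STABLE.
The servers are busy 36.40% of the time.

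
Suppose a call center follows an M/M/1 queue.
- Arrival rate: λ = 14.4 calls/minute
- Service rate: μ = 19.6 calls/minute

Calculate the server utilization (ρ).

Server utilization: ρ = λ/μ
ρ = 14.4/19.6 = 0.7347
The server is busy 73.47% of the time.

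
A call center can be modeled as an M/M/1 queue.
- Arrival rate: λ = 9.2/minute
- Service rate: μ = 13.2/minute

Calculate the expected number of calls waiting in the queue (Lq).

ρ = λ/μ = 9.2/13.2 = 0.6970
For M/M/1: Lq = λ²/(μ(μ-λ))
Lq = 84.64/(13.2 × 4.00)
Lq = 1.6030 calls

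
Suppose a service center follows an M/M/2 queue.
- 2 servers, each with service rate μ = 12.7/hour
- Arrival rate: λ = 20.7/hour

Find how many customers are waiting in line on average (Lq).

Traffic intensity: ρ = λ/(cμ) = 20.7/(2×12.7) = 0.8150
Since ρ = 0.8150 < 1, system is stable.
Offered load a = λ/μ = cρ = 20.7/12.7 = 1.6299
P₀ = [ Σₙ₌₀^1 aⁿ/n! + a^2/(2!(1-ρ)) ]⁻¹
Σ = a^0/0! + a^1/1! = 1.0000 + 1.6299 = 2.6299
a^2/(2!(1-ρ)) = 2.65664/(2 × 0.185039) = 7.1786
P₀ = 1/(2.6299 + 7.1786) = 0.1020
Lq = P₀·a^2·ρ / (2!(1-ρ)²) = 0.1019523 × 2.656643 × 0.8149606 / (2 × 0.03423957) = 3.2234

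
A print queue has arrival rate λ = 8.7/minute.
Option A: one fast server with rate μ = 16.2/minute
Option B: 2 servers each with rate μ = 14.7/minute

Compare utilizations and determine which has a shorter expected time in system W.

Option A: single server μ = 16.2 (M/M/1)
  ρ_A = 8.7/16.2 = 0.5370
  W_A = 1/(μ-λ) = 1/(16.2-8.7) = 1/7.50 = 0.1333

Option B: 2 servers μ = 14.7 (M/M/2)
  ρ_B = λ/(cμ) = 8.7/(2×14.7) = 0.2959
  Offered load a = λ/μ = cρ = 8.7/14.7 = 0.5918
  P₀ = [ Σₙ₌₀^1 aⁿ/n! + a^2/(2!(1-ρ)) ]⁻¹
  Σ = a^0/0! + a^1/1! = 1.0000 + 0.5918 = 1.5918
  a^2/(2!(1-ρ)) = 0.35027/(2 × 0.70408) = 0.2487
  P₀ = 1/(1.5918 + 0.2487) = 0.5433
  Lq = P₀·a^2·ρ / (2!(1-ρ)²) = 0.5433 × 0.3503 × 0.2959 / (2 × 0.4957) = 0.05680
  Wq_B = Lq/λ = 0.05680/8.7 = 0.006529
  W_B = Wq_B + 1/μ = 0.006529 + 0.06803 = 0.07456

Since W_B = 0.07456 < W_A = 0.1333, Option B (multiple servers) has the shorter time in system.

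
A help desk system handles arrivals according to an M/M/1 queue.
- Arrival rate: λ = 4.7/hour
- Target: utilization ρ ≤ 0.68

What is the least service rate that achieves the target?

ρ = λ/μ, so μ = λ/ρ
μ ≥ 4.7/0.68 = 6.9118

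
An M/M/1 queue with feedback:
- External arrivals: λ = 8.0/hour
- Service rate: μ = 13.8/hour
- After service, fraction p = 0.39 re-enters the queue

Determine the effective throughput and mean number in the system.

Effective arrival rate: λ_eff = λ/(1-p) = 8.0/(1-0.39) = 8.0/0.61 = 13.114754
ρ = λ_eff/μ = 13.114754/13.8 = 0.9503445
L = ρ/(1-ρ) = 0.9503445/(1-0.9503445) = 19.1388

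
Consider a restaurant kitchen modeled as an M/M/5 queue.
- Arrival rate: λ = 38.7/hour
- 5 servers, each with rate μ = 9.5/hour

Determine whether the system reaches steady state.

Stability requires ρ = λ/(cμ) < 1
ρ = 38.7/(5 × 9.5) = 38.7/47.50 = 0.8147
Since 0.8147 < 1, the system is STABLE.
The servers are busy 81.47% of the time.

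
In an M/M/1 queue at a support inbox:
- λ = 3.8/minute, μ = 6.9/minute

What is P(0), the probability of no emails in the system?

ρ = λ/μ = 3.8/6.9 = 0.5507
P(0) = 1 - ρ = 1 - 0.5507 = 0.4493
The server is idle 44.93% of the time.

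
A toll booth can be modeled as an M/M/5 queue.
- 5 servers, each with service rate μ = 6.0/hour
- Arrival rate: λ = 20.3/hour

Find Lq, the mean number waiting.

Traffic intensity: ρ = λ/(cμ) = 20.3/(5×6.0) = 0.6767
Since ρ = 0.6767 < 1, system is stable.
Offered load a = λ/μ = cρ = 20.3/6.0 = 3.3833
P₀ = [ Σₙ₌₀^4 aⁿ/n! + a^5/(5!(1-ρ)) ]⁻¹
Σ = a^0/0! + a^1/1! + a^2/2! + a^3/3! + a^4/4! = 1.0000 + 3.3833 + 5.7235 + 6.4548 + 5.4597 = 22.0213
a^5/(5!(1-ρ)) = 443.3268/(120 × 0.3233333) = 11.4259
P₀ = 1/(22.0213 + 11.4259) = 0.02990
Lq = P₀·a^5·ρ / (5!(1-ρ)²) = 0.0298978 × 443.3268 × 0.676667 / (120 × 0.104544) = 0.7149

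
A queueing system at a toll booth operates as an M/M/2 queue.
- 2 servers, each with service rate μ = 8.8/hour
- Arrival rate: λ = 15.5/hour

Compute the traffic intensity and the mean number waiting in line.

Traffic intensity: ρ = λ/(cμ) = 15.5/(2×8.8) = 0.8807
Since ρ = 0.8807 < 1, system is stable.
Offered load a = λ/μ = cρ = 15.5/8.8 = 1.7614
P₀ = [ Σₙ₌₀^1 aⁿ/n! + a^2/(2!(1-ρ)) ]⁻¹
Σ = a^0/0! + a^1/1! = 1.0000 + 1.7614 = 2.7614
a^2/(2!(1-ρ)) = 3.102402/(2 × 0.1193182) = 13.0005
P₀ = 1/(2.7614 + 13.0005) = 0.06344
Lq = P₀·a^2·ρ / (2!(1-ρ)²) = 0.0634441 × 3.10240 × 0.880682 / (2 × 0.0142368) = 6.0879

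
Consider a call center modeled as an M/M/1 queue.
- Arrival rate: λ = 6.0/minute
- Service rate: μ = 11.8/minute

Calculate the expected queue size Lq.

ρ = λ/μ = 6.0/11.8 = 0.5085
For M/M/1: Lq = λ²/(μ(μ-λ))
Lq = 36.00/(11.8 × 5.80)
Lq = 0.5260 calls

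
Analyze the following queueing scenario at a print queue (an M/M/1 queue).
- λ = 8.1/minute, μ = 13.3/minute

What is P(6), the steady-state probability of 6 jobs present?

ρ = λ/μ = 8.1/13.3 = 0.6090
P(n) = (1-ρ)ρⁿ
P(6) = (1-0.6090) × 0.6090^6
P(6) = 0.3910 × 0.05102
P(6) = 0.01995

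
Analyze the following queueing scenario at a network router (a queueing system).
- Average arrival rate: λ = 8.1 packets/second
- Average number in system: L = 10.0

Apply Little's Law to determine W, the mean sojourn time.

Little's Law: L = λW, so W = L/λ
W = 10.0/8.1 = 1.2346 seconds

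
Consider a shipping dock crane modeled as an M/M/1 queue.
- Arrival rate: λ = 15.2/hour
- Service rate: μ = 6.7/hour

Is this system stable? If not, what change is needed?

Stability requires ρ = λ/(cμ) < 1
ρ = 15.2/(1 × 6.7) = 15.2/6.70 = 2.2687
Since 2.2687 ≥ 1, the system is UNSTABLE.
Queue grows without bound. Need μ > λ = 15.2.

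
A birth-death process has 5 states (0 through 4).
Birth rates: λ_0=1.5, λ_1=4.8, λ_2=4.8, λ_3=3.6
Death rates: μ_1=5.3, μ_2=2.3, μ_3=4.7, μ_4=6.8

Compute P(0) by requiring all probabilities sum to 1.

Ratios P(n)/P(0) = (λ₀···λₙ₋₁)/(μ₁···μₙ):
P(1)/P(0) = (1.5)/(5.3) = 0.28302
P(2)/P(0) = (1.5×4.8)/(5.3×2.3) = 0.59065
P(3)/P(0) = (1.5×4.8×4.8)/(5.3×2.3×4.7) = 0.60322
P(4)/P(0) = (1.5×4.8×4.8×3.6)/(5.3×2.3×4.7×6.8) = 0.31935

Normalization: ∑ P(n) = 1
P(0) × (1.0000 + 0.28302 + 0.59065 + 0.60322 + 0.31935) = 1
P(0) × 2.7962 = 1
P(0) = 1/2.7962 = 0.3576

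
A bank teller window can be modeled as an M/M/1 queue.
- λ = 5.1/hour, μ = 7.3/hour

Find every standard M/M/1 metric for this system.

Step 1: ρ = λ/μ = 5.1/7.3 = 0.6986
Step 2: L = λ/(μ-λ) = 5.1/2.20 = 2.3182
Step 3: Lq = λ²/(μ(μ-λ)) = 26.01/(7.3×2.20) = 1.6196
Step 4: W = 1/(μ-λ) = 1/2.20 = 0.45455
Step 5: Wq = λ/(μ(μ-λ)) = 5.1/(7.3×2.20) = 0.3176
Step 6: P(0) = 1-ρ = 0.3014
Verify: L = λW = 5.1×0.45455 = 2.3182 ✔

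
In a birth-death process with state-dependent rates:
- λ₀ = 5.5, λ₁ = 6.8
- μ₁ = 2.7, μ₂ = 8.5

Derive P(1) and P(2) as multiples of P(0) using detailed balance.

Balance equations:
State 0: λ₀P₀ = μ₁P₁ → P₁ = (λ₀/μ₁)P₀ = (5.5/2.7)P₀ = 2.0370P₀
State 1: P₂ = (λ₀λ₁)/(μ₁μ₂)P₀ = (5.5×6.8)/(2.7×8.5)P₀ = 1.6296P₀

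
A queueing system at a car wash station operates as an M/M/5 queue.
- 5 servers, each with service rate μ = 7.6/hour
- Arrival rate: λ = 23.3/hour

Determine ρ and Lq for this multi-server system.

Traffic intensity: ρ = λ/(cμ) = 23.3/(5×7.6) = 0.6132
Since ρ = 0.6132 < 1, system is stable.
Offered load a = λ/μ = cρ = 23.3/7.6 = 3.0658
P₀ = [ Σₙ₌₀^4 aⁿ/n! + a^5/(5!(1-ρ)) ]⁻¹
Σ = a^0/0! + a^1/1! + a^2/2! + a^3/3! + a^4/4! = 1.0000 + 3.0658 + 4.6995 + 4.8026 + 3.6809 = 17.2488
a^5/(5!(1-ρ)) = 270.8393/(120 × 0.38684) = 5.8344
P₀ = 1/(17.2488 + 5.8344) = 0.04332
Lq = P₀·a^5·ρ / (5!(1-ρ)²) = 0.043321 × 270.8393 × 0.61316 / (120 × 0.14965) = 0.4006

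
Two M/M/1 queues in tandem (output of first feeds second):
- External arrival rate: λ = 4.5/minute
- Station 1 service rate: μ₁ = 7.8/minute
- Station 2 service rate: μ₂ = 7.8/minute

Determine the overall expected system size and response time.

By Jackson's theorem, each station behaves as independent M/M/1.
Station 1: ρ₁ = 4.5/7.8 = 0.5769, L₁ = ρ₁/(1-ρ₁) = λ/(μ₁-λ) = 4.5/3.30 = 1.36364
Station 2: ρ₂ = 4.5/7.8 = 0.5769, L₂ = ρ₂/(1-ρ₂) = λ/(μ₂-λ) = 4.5/3.30 = 1.36364
Total: L = L₁ + L₂ = 1.36364 + 1.36364 = 2.7273
W = L/λ = 2.7273/4.5 = 0.6061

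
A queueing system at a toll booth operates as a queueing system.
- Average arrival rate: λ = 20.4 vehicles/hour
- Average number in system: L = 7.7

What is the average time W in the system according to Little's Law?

Little's Law: L = λW, so W = L/λ
W = 7.7/20.4 = 0.3775 hours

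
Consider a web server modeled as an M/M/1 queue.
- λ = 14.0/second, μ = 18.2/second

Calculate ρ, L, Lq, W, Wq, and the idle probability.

Step 1: ρ = λ/μ = 14.0/18.2 = 0.7692
Step 2: L = λ/(μ-λ) = 14.0/4.20 = 3.3333
Step 3: Lq = λ²/(μ(μ-λ)) = 196.00/(18.2×4.20) = 2.5641
Step 4: W = 1/(μ-λ) = 1/4.20 = 0.238095
Step 5: Wq = λ/(μ(μ-λ)) = 14.0/(18.2×4.20) = 0.1832
Step 6: P(0) = 1-ρ = 0.2308
Verify: L = λW = 14.0×0.238095 = 3.3333 ✔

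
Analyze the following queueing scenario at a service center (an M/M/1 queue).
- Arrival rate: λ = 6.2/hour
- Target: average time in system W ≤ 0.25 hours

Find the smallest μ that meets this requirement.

For M/M/1: W = 1/(μ-λ)
Need W ≤ 0.25, so 1/(μ-λ) ≤ 0.25
μ - λ ≥ 1/0.25 = 4.0000
μ ≥ 6.2 + 4.0000 = 10.2000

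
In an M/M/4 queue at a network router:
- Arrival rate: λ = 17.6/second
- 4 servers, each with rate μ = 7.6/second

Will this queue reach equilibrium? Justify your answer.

Stability requires ρ = λ/(cμ) < 1
ρ = 17.6/(4 × 7.6) = 17.6/30.40 = 0.5789
Since 0.5789 < 1, the system is STABLE.
The servers are busy 57.89% of the time.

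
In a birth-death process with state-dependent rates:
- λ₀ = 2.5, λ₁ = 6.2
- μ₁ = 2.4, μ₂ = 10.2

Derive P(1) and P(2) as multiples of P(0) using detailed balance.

Balance equations:
State 0: λ₀P₀ = μ₁P₁ → P₁ = (λ₀/μ₁)P₀ = (2.5/2.4)P₀ = 1.0417P₀
State 1: P₂ = (λ₀λ₁)/(μ₁μ₂)P₀ = (2.5×6.2)/(2.4×10.2)P₀ = 0.6332P₀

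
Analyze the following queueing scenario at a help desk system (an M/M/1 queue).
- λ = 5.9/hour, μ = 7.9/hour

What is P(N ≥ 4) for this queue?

ρ = λ/μ = 5.9/7.9 = 0.74684
P(N ≥ n) = ρⁿ
P(N ≥ 4) = 0.74684^4
P(N ≥ 4) = 0.3111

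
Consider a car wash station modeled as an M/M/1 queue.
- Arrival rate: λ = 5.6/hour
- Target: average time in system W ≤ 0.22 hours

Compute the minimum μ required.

For M/M/1: W = 1/(μ-λ)
Need W ≤ 0.22, so 1/(μ-λ) ≤ 0.22
μ - λ ≥ 1/0.22 = 4.5455
μ ≥ 5.6 + 4.5455 = 10.1455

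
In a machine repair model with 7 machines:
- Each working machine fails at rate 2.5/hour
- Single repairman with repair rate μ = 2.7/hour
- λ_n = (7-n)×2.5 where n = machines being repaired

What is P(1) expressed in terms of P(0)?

P(1)/P(0) = ∏_{i=0}^{1-1} λ_i/μ_{i+1}
= (7-0)×2.5/2.7
= 6.4815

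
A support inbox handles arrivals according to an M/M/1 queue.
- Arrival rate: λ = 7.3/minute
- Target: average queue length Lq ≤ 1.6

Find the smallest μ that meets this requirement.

For M/M/1: Lq = λ²/(μ(μ-λ))
Need Lq ≤ 1.6, i.e. μ(μ-λ) ≥ λ²/1.6
μ² - 7.3μ - 53.29/1.6 ≥ 0  →  μ² - 7.3μ - 33.30625 ≥ 0
Quadratic formula (positive root): μ = [λ + √(λ² + 4×33.30625)]/2
Discriminant: 53.29 + 4×33.30625 = 186.5150, √186.5150 = 13.6570
μ ≥ (7.3 + 13.6570)/2 = 10.4785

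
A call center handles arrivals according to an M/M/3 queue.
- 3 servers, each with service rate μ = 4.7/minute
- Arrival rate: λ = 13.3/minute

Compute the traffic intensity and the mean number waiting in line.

Traffic intensity: ρ = λ/(cμ) = 13.3/(3×4.7) = 0.9433
Since ρ = 0.9433 < 1, system is stable.
Offered load a = λ/μ = cρ = 13.3/4.7 = 2.8298
P₀ = [ Σₙ₌₀^2 aⁿ/n! + a^3/(3!(1-ρ)) ]⁻¹
Σ = a^0/0! + a^1/1! + a^2/2! = 1.0000 + 2.8298 + 4.0038 = 7.8336
a^3/(3!(1-ρ)) = 22.6601/(6 × 0.0567376) = 66.5640
P₀ = 1/(7.8336 + 66.5640) = 0.01344
Lq = P₀·a^3·ρ / (3!(1-ρ)²) = 0.0134413 × 22.6601 × 0.943262 / (6 × 0.00321915) = 14.8745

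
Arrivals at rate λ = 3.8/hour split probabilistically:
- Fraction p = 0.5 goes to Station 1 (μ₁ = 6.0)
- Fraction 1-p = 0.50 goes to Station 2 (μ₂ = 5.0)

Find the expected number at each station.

Effective rates: λ₁ = 3.8×0.5 = 1.9, λ₂ = 3.8×0.50 = 1.9
Station 1: ρ₁ = 1.9/6.0 = 0.31667, L₁ = ρ₁/(1-ρ₁) = 0.31667/(1-0.31667) = 0.4634
Station 2: ρ₂ = 1.9/5.0 = 0.3800, L₂ = ρ₂/(1-ρ₂) = 0.3800/(1-0.3800) = 0.6129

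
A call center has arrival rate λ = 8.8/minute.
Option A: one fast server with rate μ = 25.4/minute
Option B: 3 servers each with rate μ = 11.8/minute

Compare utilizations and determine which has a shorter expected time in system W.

Option A: single server μ = 25.4 (M/M/1)
  ρ_A = 8.8/25.4 = 0.3465
  W_A = 1/(μ-λ) = 1/(25.4-8.8) = 1/16.60 = 0.06024

Option B: 3 servers μ = 11.8 (M/M/3)
  ρ_B = λ/(cμ) = 8.8/(3×11.8) = 0.2486
  Offered load a = λ/μ = cρ = 8.8/11.8 = 0.7458
  P₀ = [ Σₙ₌₀^2 aⁿ/n! + a^3/(3!(1-ρ)) ]⁻¹
  Σ = a^0/0! + a^1/1! + a^2/2! = 1.0000 + 0.74576 + 0.27808 = 2.0238
  a^3/(3!(1-ρ)) = 0.41476/(6 × 0.75141) = 0.09200
  P₀ = 1/(2.0238 + 0.09200) = 0.4726
  Lq = P₀·a^3·ρ / (3!(1-ρ)²) = 0.47263 × 0.41476 × 0.24859 / (6 × 0.56462) = 0.01438
  Wq_B = Lq/λ = 0.0143844/8.8 = 0.0016346
  W_B = Wq_B + 1/μ = 0.0016346 + 0.084746 = 0.08638

Since W_A = 0.06024 < W_B = 0.08638, Option A (single fast server) has the shorter time in system.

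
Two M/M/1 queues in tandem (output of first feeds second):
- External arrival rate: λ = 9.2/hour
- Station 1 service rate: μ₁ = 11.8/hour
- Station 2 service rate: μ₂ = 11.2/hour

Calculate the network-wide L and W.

By Jackson's theorem, each station behaves as independent M/M/1.
Station 1: ρ₁ = 9.2/11.8 = 0.7797, L₁ = ρ₁/(1-ρ₁) = λ/(μ₁-λ) = 9.2/2.60 = 3.5385
Station 2: ρ₂ = 9.2/11.2 = 0.8214, L₂ = ρ₂/(1-ρ₂) = λ/(μ₂-λ) = 9.2/2.00 = 4.6000
Total: L = L₁ + L₂ = 3.5385 + 4.6000 = 8.1385
W = L/λ = 8.1385/9.2 = 0.8846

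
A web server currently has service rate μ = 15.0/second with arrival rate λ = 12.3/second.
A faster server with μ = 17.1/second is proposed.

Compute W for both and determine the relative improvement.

System 1: ρ₁ = 12.3/15.0 = 0.8200, W₁ = 1/(15.0-12.3) = 0.37037
System 2: ρ₂ = 12.3/17.1 = 0.7193, W₂ = 1/(17.1-12.3) = 0.20833
Improvement: (W₁-W₂)/W₁ = (0.37037-0.20833)/0.37037 = 43.75%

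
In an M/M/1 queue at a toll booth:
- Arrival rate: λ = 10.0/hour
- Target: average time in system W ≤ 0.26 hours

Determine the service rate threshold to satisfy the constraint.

For M/M/1: W = 1/(μ-λ)
Need W ≤ 0.26, so 1/(μ-λ) ≤ 0.26
μ - λ ≥ 1/0.26 = 3.8462
μ ≥ 10.0 + 3.8462 = 13.8462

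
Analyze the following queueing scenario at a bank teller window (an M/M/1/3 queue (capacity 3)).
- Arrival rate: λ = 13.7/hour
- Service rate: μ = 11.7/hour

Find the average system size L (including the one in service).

ρ = λ/μ = 13.7/11.7 = 1.17094
P₀ = (1-ρ)/(1-ρ^(K+1)) = (1-1.17094)/(1-1.17094^4) = -0.17094/-0.87992 = 0.1943
P_K = P₀×ρ^K = 0.1943 × 1.17094^3 = 0.1943 × 1.6055 = 0.3119
L = ρ[1 - (K+1)ρ^K + Kρ^(K+1)] / [(1-ρ)(1-ρ^(K+1))]
L = 1.17094 × (1 - 4×1.605476 + 3×1.879917) / ((1 - 1.17094) × (1 - 1.879917)) = 1.6959 transactions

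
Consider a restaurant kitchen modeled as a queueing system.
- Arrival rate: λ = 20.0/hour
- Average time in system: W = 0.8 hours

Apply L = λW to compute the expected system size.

Little's Law: L = λW
L = 20.0 × 0.8 = 16.0000 orders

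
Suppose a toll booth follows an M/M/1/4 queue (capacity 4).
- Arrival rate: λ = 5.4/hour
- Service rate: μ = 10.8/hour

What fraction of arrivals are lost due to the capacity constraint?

ρ = λ/μ = 5.4/10.8 = 0.5000
P₀ = (1-ρ)/(1-ρ^(K+1)) = (1-0.5000)/(1-0.5000^5) = 0.5000/0.9688 = 0.5161
P_K = P₀×ρ^K = 0.5161 × 0.5000^4 = 0.5161 × 0.06250 = 0.03226
Blocking probability = 3.23%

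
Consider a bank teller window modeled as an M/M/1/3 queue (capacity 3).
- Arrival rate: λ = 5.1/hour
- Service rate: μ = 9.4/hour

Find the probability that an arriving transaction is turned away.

ρ = λ/μ = 5.1/9.4 = 0.54255
P₀ = (1-ρ)/(1-ρ^(K+1)) = (1-0.54255)/(1-0.54255^4) = 0.45745/0.91335 = 0.5008
P_K = P₀×ρ^K = 0.50085 × 0.54255^3 = 0.50085 × 0.15971 = 0.07999
Blocking probability = 8.00%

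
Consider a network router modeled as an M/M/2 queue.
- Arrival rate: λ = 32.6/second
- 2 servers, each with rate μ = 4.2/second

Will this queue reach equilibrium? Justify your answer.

Stability requires ρ = λ/(cμ) < 1
ρ = 32.6/(2 × 4.2) = 32.6/8.40 = 3.8810
Since 3.8810 ≥ 1, the system is UNSTABLE.
Need c > λ/μ = 32.6/4.2 = 7.76.
Minimum servers needed: c = 8.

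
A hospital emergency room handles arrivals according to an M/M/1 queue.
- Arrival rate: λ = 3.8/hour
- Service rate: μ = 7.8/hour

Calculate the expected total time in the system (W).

First, compute utilization: ρ = λ/μ = 3.8/7.8 = 0.4872
For M/M/1: W = 1/(μ-λ)
W = 1/(7.8-3.8) = 1/4.00
W = 0.2500 hours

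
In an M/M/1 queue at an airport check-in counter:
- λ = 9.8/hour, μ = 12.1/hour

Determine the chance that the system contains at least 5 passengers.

ρ = λ/μ = 9.8/12.1 = 0.8099
P(N ≥ n) = ρⁿ
P(N ≥ 5) = 0.8099^5
P(N ≥ 5) = 0.3485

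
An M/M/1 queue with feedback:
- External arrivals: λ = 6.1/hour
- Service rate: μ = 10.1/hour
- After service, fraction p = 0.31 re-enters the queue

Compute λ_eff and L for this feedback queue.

Effective arrival rate: λ_eff = λ/(1-p) = 6.1/(1-0.31) = 6.1/0.69 = 8.84058
ρ = λ_eff/μ = 8.84058/10.1 = 0.875305
L = ρ/(1-ρ) = 0.875305/(1-0.875305) = 7.0196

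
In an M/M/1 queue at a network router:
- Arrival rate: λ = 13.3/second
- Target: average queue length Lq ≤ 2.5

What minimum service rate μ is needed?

For M/M/1: Lq = λ²/(μ(μ-λ))
Need Lq ≤ 2.5, i.e. μ(μ-λ) ≥ λ²/2.5
μ² - 13.3μ - 176.89/2.5 ≥ 0  →  μ² - 13.3μ - 70.7560 ≥ 0
Quadratic formula (positive root): μ = [λ + √(λ² + 4×70.7560)]/2
Discriminant: 176.89 + 4×70.7560 = 459.9140, √459.9140 = 21.4456
μ ≥ (13.3 + 21.4456)/2 = 17.3728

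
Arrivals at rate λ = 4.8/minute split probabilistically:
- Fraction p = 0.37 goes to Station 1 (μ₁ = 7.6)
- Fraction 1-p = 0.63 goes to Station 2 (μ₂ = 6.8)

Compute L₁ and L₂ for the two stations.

Effective rates: λ₁ = 4.8×0.37 = 1.776, λ₂ = 4.8×0.63 = 3.024
Station 1: ρ₁ = 1.776/7.6 = 0.23368, L₁ = ρ₁/(1-ρ₁) = 0.23368/(1-0.23368) = 0.3049
Station 2: ρ₂ = 3.024/6.8 = 0.4447, L₂ = ρ₂/(1-ρ₂) = 0.4447/(1-0.4447) = 0.8008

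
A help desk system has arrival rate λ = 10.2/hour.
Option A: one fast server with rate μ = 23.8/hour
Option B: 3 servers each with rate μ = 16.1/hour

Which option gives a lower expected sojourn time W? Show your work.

Option A: single server μ = 23.8 (M/M/1)
  ρ_A = 10.2/23.8 = 0.4286
  W_A = 1/(μ-λ) = 1/(23.8-10.2) = 1/13.60 = 0.07353

Option B: 3 servers μ = 16.1 (M/M/3)
  ρ_B = λ/(cμ) = 10.2/(3×16.1) = 0.2112
  Offered load a = λ/μ = cρ = 10.2/16.1 = 0.6335
  P₀ = [ Σₙ₌₀^2 aⁿ/n! + a^3/(3!(1-ρ)) ]⁻¹
  Σ = a^0/0! + a^1/1! + a^2/2! = 1.0000 + 0.6335 + 0.2007 = 1.8342
  a^3/(3!(1-ρ)) = 0.2543/(6 × 0.7888) = 0.05373
  P₀ = 1/(1.8342 + 0.05373) = 0.5297
  Lq = P₀·a^3·ρ / (3!(1-ρ)²) = 0.52967 × 0.25429 × 0.21118 / (6 × 0.62224) = 0.007619
  Wq_B = Lq/λ = 0.0076186/10.2 = 0.0007469
  W_B = Wq_B + 1/μ = 0.0007469 + 0.06211 = 0.06286

Since W_B = 0.06286 < W_A = 0.07353, Option B (multiple servers) has the shorter time in system.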